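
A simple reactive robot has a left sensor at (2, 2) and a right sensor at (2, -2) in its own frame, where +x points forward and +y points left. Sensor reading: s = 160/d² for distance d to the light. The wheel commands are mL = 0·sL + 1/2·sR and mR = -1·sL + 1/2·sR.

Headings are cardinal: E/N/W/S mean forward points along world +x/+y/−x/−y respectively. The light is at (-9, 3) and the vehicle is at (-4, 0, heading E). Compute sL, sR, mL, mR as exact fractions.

16/5 80/37 40/37 -392/185

left sensor world pos  = (-2, 2); dL² = 50
right sensor world pos = (-2, -2); dR² = 74
sL = 160/50 = 16/5
sR = 160/74 = 80/37
mL = 0·sL + 1/2·sR = 40/37
mR = -1·sL + 1/2·sR = -392/185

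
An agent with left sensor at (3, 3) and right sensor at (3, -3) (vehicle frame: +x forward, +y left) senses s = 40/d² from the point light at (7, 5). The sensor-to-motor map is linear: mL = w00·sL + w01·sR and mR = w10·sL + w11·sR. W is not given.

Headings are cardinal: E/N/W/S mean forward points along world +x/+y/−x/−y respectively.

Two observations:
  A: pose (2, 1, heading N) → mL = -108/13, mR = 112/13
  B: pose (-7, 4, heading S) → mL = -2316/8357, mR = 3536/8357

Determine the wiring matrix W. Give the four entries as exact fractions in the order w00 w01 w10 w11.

-1/2 -1 1 1

obs A: pose=(2,1,N) → sL=8/13, sR=8, mL=-108/13, mR=112/13
obs B: pose=(-7,4,S) → sL=40/137, sR=8/61, mL=-2316/8357, mR=3536/8357
sensor matrix S = [[8/13, 8], [40/137, 8/61]]; det S = -244992/108641
solve [mL_A; mL_B] = S·[w00; w01] and [mR_A; mR_B] = S·[w10; w11]:
  w00 = -1/2, w01 = -1, w10 = 1, w11 = 1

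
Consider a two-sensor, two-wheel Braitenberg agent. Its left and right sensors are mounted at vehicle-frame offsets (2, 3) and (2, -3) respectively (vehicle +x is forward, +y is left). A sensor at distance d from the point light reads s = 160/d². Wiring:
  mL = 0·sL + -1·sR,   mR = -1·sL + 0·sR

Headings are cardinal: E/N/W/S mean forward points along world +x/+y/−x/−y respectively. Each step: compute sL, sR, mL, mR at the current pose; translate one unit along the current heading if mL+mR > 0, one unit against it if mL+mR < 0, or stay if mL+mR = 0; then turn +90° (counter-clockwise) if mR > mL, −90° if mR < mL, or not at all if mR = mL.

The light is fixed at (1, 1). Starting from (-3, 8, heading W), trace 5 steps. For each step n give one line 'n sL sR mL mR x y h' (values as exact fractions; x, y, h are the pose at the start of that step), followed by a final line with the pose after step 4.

n=0: pose=(-3,8,W); sL=40/13, sR=20/17; mL=-20/17, mR=-40/13; mL+mR=-940/221 → advance -1; mR−mL=-420/221 → turn -1·90°
n=1: pose=(-2,8,N); sL=160/117, sR=160/81; mL=-160/81, mR=-160/117; mL+mR=-3520/1053 → advance -1; mR−mL=640/1053 → turn +1·90°
n=2: pose=(-2,7,W); sL=80/17, sR=80/53; mL=-80/53, mR=-80/17; mL+mR=-5600/901 → advance -1; mR−mL=-2880/901 → turn -1·90°
n=3: pose=(-1,7,N); sL=160/89, sR=32/13; mL=-32/13, mR=-160/89; mL+mR=-4928/1157 → advance -1; mR−mL=768/1157 → turn +1·90°
n=4: pose=(-1,6,W); sL=8, sR=2; mL=-2, mR=-8; mL+mR=-10 → advance -1; mR−mL=-6 → turn -1·90°

0 40/13 20/17 -20/17 -40/13 -3 8 W
1 160/117 160/81 -160/81 -160/117 -2 8 N
2 80/17 80/53 -80/53 -80/17 -2 7 W
3 160/89 32/13 -32/13 -160/89 -1 7 N
4 8 2 -2 -8 -1 6 W
final 0 6 N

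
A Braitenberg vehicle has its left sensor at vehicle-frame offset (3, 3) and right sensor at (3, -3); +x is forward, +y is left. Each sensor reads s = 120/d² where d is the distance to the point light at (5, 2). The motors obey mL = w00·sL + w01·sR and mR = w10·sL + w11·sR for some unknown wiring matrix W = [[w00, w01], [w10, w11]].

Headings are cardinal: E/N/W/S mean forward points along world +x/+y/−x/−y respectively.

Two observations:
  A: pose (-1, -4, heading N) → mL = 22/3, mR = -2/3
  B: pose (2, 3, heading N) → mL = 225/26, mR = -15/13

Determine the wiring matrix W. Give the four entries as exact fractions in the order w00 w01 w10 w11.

obs A: pose=(-1,-4,N) → sL=4/3, sR=20/3, mL=22/3, mR=-2/3
obs B: pose=(2,3,N) → sL=30/13, sR=15/2, mL=225/26, mR=-15/13
sensor matrix S = [[4/3, 20/3], [30/13, 15/2]]; det S = -70/13
solve [mL_A; mL_B] = S·[w00; w01] and [mR_A; mR_B] = S·[w10; w11]:
  w00 = 1/2, w01 = 1, w10 = -1/2, w11 = 0

1/2 1 -1/2 0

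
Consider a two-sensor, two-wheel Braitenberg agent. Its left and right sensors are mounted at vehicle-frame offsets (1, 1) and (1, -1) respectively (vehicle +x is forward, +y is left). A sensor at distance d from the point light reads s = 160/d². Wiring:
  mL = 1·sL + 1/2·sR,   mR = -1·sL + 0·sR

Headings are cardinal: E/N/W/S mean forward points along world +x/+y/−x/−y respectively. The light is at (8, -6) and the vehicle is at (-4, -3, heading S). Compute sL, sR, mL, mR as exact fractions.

32/25 160/173 7536/4325 -32/25

left sensor world pos  = (-3, -4); dL² = 125
right sensor world pos = (-5, -4); dR² = 173
sL = 160/125 = 32/25
sR = 160/173 = 160/173
mL = 1·sL + 1/2·sR = 7536/4325
mR = -1·sL + 0·sR = -32/25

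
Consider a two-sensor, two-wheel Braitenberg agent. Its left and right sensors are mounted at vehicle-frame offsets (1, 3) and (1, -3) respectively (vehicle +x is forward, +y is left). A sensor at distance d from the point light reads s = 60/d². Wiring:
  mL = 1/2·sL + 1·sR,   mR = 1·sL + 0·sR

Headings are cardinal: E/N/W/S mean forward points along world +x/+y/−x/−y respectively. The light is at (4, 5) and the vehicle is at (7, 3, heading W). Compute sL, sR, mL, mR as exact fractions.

left sensor world pos  = (6, 0); dL² = 29
right sensor world pos = (6, 6); dR² = 5
sL = 60/29 = 60/29
sR = 60/5 = 12
mL = 1/2·sL + 1·sR = 378/29
mR = 1·sL + 0·sR = 60/29

60/29 12 378/29 60/29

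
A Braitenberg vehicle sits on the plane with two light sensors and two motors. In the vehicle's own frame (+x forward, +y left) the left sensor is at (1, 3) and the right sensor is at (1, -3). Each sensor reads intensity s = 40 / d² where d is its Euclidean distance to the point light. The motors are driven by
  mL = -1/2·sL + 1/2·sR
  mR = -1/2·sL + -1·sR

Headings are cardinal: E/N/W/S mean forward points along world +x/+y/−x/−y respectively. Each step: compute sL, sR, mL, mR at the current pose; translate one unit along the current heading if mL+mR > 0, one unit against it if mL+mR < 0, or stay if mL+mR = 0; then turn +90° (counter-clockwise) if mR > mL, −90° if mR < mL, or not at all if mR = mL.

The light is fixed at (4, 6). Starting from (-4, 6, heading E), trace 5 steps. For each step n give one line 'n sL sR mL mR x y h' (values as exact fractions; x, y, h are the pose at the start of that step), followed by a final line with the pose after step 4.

n=0: pose=(-4,6,E); sL=20/29, sR=20/29; mL=0, mR=-30/29; mL+mR=-30/29 → advance -1; mR−mL=-30/29 → turn -1·90°
n=1: pose=(-5,6,S); sL=40/37, sR=8/29; mL=-432/1073, mR=-876/1073; mL+mR=-1308/1073 → advance -1; mR−mL=-12/29 → turn -1·90°
n=2: pose=(-5,7,W); sL=5/13, sR=10/29; mL=-15/754, mR=-405/754; mL+mR=-210/377 → advance -1; mR−mL=-15/29 → turn -1·90°
n=3: pose=(-4,7,N); sL=8/25, sR=40/29; mL=384/725, mR=-1116/725; mL+mR=-732/725 → advance -1; mR−mL=-60/29 → turn -1·90°
n=4: pose=(-4,6,E); sL=20/29, sR=20/29; mL=0, mR=-30/29; mL+mR=-30/29 → advance -1; mR−mL=-30/29 → turn -1·90°

0 20/29 20/29 0 -30/29 -4 6 E
1 40/37 8/29 -432/1073 -876/1073 -5 6 S
2 5/13 10/29 -15/754 -405/754 -5 7 W
3 8/25 40/29 384/725 -1116/725 -4 7 N
4 20/29 20/29 0 -30/29 -4 6 E
final -5 6 S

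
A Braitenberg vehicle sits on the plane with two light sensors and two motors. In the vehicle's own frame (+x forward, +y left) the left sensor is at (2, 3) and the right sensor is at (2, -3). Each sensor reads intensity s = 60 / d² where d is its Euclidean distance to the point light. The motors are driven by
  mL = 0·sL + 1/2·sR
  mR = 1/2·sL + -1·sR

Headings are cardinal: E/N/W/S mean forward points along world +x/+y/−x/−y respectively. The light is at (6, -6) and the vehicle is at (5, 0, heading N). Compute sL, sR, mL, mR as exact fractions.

left sensor world pos  = (2, 2); dL² = 80
right sensor world pos = (8, 2); dR² = 68
sL = 60/80 = 3/4
sR = 60/68 = 15/17
mL = 0·sL + 1/2·sR = 15/34
mR = 1/2·sL + -1·sR = -69/136

3/4 15/17 15/34 -69/136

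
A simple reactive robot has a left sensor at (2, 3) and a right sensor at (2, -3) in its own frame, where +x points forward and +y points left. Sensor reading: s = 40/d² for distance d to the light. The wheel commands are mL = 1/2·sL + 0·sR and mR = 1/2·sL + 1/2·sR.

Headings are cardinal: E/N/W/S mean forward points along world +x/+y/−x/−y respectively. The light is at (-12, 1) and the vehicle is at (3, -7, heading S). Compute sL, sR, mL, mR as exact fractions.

left sensor world pos  = (6, -9); dL² = 424
right sensor world pos = (0, -9); dR² = 244
sL = 40/424 = 5/53
sR = 40/244 = 10/61
mL = 1/2·sL + 0·sR = 5/106
mR = 1/2·sL + 1/2·sR = 835/6466

5/53 10/61 5/106 835/6466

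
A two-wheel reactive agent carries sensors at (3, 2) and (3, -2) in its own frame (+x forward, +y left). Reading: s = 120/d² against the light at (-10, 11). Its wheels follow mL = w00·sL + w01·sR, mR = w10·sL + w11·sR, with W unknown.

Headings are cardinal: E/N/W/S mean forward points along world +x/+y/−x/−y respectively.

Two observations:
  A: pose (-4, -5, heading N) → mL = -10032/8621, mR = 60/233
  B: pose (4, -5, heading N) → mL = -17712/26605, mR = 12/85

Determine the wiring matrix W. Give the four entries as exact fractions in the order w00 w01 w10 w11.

-1 -1 0 1/2

obs A: pose=(-4,-5,N) → sL=24/37, sR=120/233, mL=-10032/8621, mR=60/233
obs B: pose=(4,-5,N) → sL=120/313, sR=24/85, mL=-17712/26605, mR=12/85
sensor matrix S = [[24/37, 120/233], [120/313, 24/85]]; det S = -3280896/229361705
solve [mL_A; mL_B] = S·[w00; w01] and [mR_A; mR_B] = S·[w10; w11]:
  w00 = -1, w01 = -1, w10 = 0, w11 = 1/2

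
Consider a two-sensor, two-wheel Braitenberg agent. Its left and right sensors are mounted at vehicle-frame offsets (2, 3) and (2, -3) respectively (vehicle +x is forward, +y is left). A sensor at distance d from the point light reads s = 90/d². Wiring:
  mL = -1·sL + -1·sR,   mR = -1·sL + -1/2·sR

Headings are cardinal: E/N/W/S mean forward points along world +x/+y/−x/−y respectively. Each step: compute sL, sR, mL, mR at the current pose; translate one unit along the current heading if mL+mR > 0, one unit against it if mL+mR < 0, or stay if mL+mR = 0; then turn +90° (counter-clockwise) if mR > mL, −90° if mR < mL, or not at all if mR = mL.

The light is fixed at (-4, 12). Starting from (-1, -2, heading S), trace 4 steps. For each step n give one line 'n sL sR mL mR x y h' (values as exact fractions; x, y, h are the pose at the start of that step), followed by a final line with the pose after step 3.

n=0: pose=(-1,-2,S); sL=45/146, sR=45/128; mL=-6165/9344, mR=-9045/18688; mL+mR=-21375/18688 → advance -1; mR−mL=45/256 → turn +1·90°
n=1: pose=(-1,-1,E); sL=18/25, sR=90/281; mL=-7308/7025, mR=-6183/7025; mL+mR=-13491/7025 → advance -1; mR−mL=45/281 → turn +1·90°
n=2: pose=(-2,-1,N); sL=45/61, sR=45/73; mL=-6030/4453, mR=-9315/8906; mL+mR=-21375/8906 → advance -1; mR−mL=45/146 → turn +1·90°
n=3: pose=(-2,-2,W); sL=90/289, sR=90/121; mL=-36900/34969, mR=-23895/34969; mL+mR=-60795/34969 → advance -1; mR−mL=45/121 → turn +1·90°

0 45/146 45/128 -6165/9344 -9045/18688 -1 -2 S
1 18/25 90/281 -7308/7025 -6183/7025 -1 -1 E
2 45/61 45/73 -6030/4453 -9315/8906 -2 -1 N
3 90/289 90/121 -36900/34969 -23895/34969 -2 -2 W
final -1 -2 S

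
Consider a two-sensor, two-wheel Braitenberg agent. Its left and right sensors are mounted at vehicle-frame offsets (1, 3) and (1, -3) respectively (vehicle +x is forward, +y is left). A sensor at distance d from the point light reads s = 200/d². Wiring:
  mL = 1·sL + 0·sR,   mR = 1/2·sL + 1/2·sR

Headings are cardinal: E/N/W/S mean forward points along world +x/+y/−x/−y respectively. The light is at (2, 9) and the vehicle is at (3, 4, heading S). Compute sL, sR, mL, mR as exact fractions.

left sensor world pos  = (6, 3); dL² = 52
right sensor world pos = (0, 3); dR² = 40
sL = 200/52 = 50/13
sR = 200/40 = 5
mL = 1·sL + 0·sR = 50/13
mR = 1/2·sL + 1/2·sR = 115/26

50/13 5 50/13 115/26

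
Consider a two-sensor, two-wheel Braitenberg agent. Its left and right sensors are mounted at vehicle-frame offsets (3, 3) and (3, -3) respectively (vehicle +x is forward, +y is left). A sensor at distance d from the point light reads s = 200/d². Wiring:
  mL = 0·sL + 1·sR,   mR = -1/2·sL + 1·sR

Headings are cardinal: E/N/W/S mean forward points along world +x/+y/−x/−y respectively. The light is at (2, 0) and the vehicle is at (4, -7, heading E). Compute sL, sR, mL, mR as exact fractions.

left sensor world pos  = (7, -4); dL² = 41
right sensor world pos = (7, -10); dR² = 125
sL = 200/41 = 200/41
sR = 200/125 = 8/5
mL = 0·sL + 1·sR = 8/5
mR = -1/2·sL + 1·sR = -172/205

200/41 8/5 8/5 -172/205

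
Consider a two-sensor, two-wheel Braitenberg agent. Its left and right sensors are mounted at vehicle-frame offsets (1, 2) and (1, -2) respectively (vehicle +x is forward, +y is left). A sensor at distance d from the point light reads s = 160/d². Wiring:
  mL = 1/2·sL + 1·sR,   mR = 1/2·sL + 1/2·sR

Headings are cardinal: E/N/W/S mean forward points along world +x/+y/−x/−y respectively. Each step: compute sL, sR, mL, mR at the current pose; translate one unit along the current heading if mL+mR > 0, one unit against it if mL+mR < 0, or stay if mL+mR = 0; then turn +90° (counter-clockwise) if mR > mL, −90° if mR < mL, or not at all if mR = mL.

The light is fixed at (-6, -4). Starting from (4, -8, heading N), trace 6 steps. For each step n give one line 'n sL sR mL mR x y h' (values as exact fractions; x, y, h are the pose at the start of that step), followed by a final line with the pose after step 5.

n=0: pose=(4,-8,N); sL=160/73, sR=160/153; mL=23920/11169, mR=18080/11169; mL+mR=14000/3723 → advance +1; mR−mL=-80/153 → turn -1·90°
n=1: pose=(4,-7,E); sL=80/61, sR=80/73; mL=7800/4453, mR=5360/4453; mL+mR=13160/4453 → advance +1; mR−mL=-40/73 → turn -1·90°
n=2: pose=(5,-7,S); sL=32/37, sR=160/97; mL=7472/3589, mR=4512/3589; mL+mR=11984/3589 → advance +1; mR−mL=-80/97 → turn -1·90°
n=3: pose=(5,-8,W); sL=20/17, sR=20/13; mL=470/221, mR=300/221; mL+mR=770/221 → advance +1; mR−mL=-10/13 → turn -1·90°
n=4: pose=(4,-8,N); sL=160/73, sR=160/153; mL=23920/11169, mR=18080/11169; mL+mR=14000/3723 → advance +1; mR−mL=-80/153 → turn -1·90°
n=5: pose=(4,-7,E); sL=80/61, sR=80/73; mL=7800/4453, mR=5360/4453; mL+mR=13160/4453 → advance +1; mR−mL=-40/73 → turn -1·90°

0 160/73 160/153 23920/11169 18080/11169 4 -8 N
1 80/61 80/73 7800/4453 5360/4453 4 -7 E
2 32/37 160/97 7472/3589 4512/3589 5 -7 S
3 20/17 20/13 470/221 300/221 5 -8 W
4 160/73 160/153 23920/11169 18080/11169 4 -8 N
5 80/61 80/73 7800/4453 5360/4453 4 -7 E
final 5 -7 S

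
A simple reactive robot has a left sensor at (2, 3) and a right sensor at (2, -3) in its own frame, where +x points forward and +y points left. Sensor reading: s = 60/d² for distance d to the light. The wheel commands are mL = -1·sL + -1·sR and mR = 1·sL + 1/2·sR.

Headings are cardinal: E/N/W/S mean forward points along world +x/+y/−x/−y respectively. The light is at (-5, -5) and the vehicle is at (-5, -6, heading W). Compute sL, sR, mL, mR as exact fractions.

left sensor world pos  = (-7, -9); dL² = 20
right sensor world pos = (-7, -3); dR² = 8
sL = 60/20 = 3
sR = 60/8 = 15/2
mL = -1·sL + -1·sR = -21/2
mR = 1·sL + 1/2·sR = 27/4

3 15/2 -21/2 27/4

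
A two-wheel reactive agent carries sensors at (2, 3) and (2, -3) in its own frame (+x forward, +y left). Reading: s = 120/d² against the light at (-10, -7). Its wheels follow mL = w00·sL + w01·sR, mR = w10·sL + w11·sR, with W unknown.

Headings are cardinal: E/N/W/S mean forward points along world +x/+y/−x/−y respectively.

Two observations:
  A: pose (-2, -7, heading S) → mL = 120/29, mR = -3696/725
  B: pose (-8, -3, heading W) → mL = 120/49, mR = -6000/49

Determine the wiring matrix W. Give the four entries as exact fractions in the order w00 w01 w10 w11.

obs A: pose=(-2,-7,S) → sL=24/25, sR=120/29, mL=120/29, mR=-3696/725
obs B: pose=(-8,-3,W) → sL=120, sR=120/49, mL=120/49, mR=-6000/49
sensor matrix S = [[24/25, 120/29], [120, 120/49]]; det S = -3511296/7105
solve [mL_A; mL_B] = S·[w00; w01] and [mR_A; mR_B] = S·[w10; w11]:
  w00 = 0, w01 = 1, w10 = -1, w11 = -1

0 1 -1 -1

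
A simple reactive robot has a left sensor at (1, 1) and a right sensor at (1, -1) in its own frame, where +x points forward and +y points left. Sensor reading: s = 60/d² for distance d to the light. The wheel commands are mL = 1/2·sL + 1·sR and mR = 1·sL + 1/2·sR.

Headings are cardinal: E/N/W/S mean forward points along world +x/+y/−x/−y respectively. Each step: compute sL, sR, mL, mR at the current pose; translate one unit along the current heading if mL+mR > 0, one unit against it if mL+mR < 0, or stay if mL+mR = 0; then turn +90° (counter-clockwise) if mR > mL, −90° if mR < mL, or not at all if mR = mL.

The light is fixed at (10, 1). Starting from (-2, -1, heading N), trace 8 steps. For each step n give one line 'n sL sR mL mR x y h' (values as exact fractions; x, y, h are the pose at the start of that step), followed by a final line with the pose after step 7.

n=0: pose=(-2,-1,N); sL=6/17, sR=30/61; mL=693/1037, mR=621/1037; mL+mR=1314/1037 → advance +1; mR−mL=-72/1037 → turn -1·90°
n=1: pose=(-2,0,E); sL=60/121, sR=12/25; mL=2202/3025, mR=2226/3025; mL+mR=4428/3025 → advance +1; mR−mL=24/3025 → turn +1·90°
n=2: pose=(-1,0,N); sL=5/12, sR=3/5; mL=97/120, mR=43/60; mL+mR=61/40 → advance +1; mR−mL=-11/120 → turn -1·90°
n=3: pose=(-1,1,E); sL=60/101, sR=60/101; mL=90/101, mR=90/101; mL+mR=180/101 → advance +1; mR−mL=0 → turn +0·90°
n=4: pose=(0,1,E); sL=30/41, sR=30/41; mL=45/41, mR=45/41; mL+mR=90/41 → advance +1; mR−mL=0 → turn +0·90°
n=5: pose=(1,1,E); sL=12/13, sR=12/13; mL=18/13, mR=18/13; mL+mR=36/13 → advance +1; mR−mL=0 → turn +0·90°
n=6: pose=(2,1,E); sL=6/5, sR=6/5; mL=9/5, mR=9/5; mL+mR=18/5 → advance +1; mR−mL=0 → turn +0·90°
n=7: pose=(3,1,E); sL=60/37, sR=60/37; mL=90/37, mR=90/37; mL+mR=180/37 → advance +1; mR−mL=0 → turn +0·90°

0 6/17 30/61 693/1037 621/1037 -2 -1 N
1 60/121 12/25 2202/3025 2226/3025 -2 0 E
2 5/12 3/5 97/120 43/60 -1 0 N
3 60/101 60/101 90/101 90/101 -1 1 E
4 30/41 30/41 45/41 45/41 0 1 E
5 12/13 12/13 18/13 18/13 1 1 E
6 6/5 6/5 9/5 9/5 2 1 E
7 60/37 60/37 90/37 90/37 3 1 E
final 4 1 E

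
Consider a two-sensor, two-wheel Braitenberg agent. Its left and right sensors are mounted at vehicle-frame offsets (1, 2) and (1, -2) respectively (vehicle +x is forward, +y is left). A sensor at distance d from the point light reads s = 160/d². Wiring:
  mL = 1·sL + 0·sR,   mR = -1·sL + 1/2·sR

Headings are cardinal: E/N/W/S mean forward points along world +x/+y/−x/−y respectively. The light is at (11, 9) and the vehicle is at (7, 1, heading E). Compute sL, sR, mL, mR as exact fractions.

32/9 160/109 32/9 -2768/981

left sensor world pos  = (8, 3); dL² = 45
right sensor world pos = (8, -1); dR² = 109
sL = 160/45 = 32/9
sR = 160/109 = 160/109
mL = 1·sL + 0·sR = 32/9
mR = -1·sL + 1/2·sR = -2768/981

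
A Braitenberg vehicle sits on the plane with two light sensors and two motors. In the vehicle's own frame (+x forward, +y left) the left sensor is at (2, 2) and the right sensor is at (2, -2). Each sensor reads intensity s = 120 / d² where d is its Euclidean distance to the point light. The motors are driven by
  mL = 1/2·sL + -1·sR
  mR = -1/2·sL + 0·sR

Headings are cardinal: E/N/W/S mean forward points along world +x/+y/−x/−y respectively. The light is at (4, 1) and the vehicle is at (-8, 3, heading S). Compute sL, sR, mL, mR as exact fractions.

6/5 30/49 -3/245 -3/5

left sensor world pos  = (-6, 1); dL² = 100
right sensor world pos = (-10, 1); dR² = 196
sL = 120/100 = 6/5
sR = 120/196 = 30/49
mL = 1/2·sL + -1·sR = -3/245
mR = -1/2·sL + 0·sR = -3/5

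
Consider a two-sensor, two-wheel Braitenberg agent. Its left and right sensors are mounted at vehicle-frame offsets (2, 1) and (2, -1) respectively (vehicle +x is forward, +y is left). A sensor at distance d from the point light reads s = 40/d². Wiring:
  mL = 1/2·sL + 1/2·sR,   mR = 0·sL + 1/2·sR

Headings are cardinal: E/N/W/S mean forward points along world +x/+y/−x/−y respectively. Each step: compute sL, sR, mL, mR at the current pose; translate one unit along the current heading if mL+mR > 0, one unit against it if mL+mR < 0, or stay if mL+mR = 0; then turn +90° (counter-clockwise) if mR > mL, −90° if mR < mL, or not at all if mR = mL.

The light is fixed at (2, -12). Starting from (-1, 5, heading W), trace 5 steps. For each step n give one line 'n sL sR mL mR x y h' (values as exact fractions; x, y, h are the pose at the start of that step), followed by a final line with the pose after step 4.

n=0: pose=(-1,5,W); sL=40/281, sR=40/349; mL=12600/98069, mR=20/349; mL+mR=18220/98069 → advance +1; mR−mL=-20/281 → turn -1·90°
n=1: pose=(-2,5,N); sL=20/193, sR=4/37; mL=756/7141, mR=2/37; mL+mR=1142/7141 → advance +1; mR−mL=-10/193 → turn -1·90°
n=2: pose=(-2,6,E); sL=8/73, sR=40/293; mL=2632/21389, mR=20/293; mL+mR=4092/21389 → advance +1; mR−mL=-4/73 → turn -1·90°
n=3: pose=(-1,6,S); sL=2/13, sR=5/34; mL=133/884, mR=5/68; mL+mR=99/442 → advance +1; mR−mL=-1/13 → turn -1·90°
n=4: pose=(-1,5,W); sL=40/281, sR=40/349; mL=12600/98069, mR=20/349; mL+mR=18220/98069 → advance +1; mR−mL=-20/281 → turn -1·90°

0 40/281 40/349 12600/98069 20/349 -1 5 W
1 20/193 4/37 756/7141 2/37 -2 5 N
2 8/73 40/293 2632/21389 20/293 -2 6 E
3 2/13 5/34 133/884 5/68 -1 6 S
4 40/281 40/349 12600/98069 20/349 -1 5 W
final -2 5 N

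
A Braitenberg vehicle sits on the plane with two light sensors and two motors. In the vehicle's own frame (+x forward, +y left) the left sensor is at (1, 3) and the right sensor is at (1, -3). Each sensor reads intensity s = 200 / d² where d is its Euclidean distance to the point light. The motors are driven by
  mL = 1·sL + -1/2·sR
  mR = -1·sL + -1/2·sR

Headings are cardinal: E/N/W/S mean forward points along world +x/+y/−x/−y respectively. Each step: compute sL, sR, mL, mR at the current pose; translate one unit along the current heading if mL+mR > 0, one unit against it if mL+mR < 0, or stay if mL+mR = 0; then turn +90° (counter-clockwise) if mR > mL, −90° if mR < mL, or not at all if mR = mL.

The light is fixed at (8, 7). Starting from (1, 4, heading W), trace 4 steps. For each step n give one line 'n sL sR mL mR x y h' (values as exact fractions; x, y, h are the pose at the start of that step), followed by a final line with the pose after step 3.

0 2 25/8 7/16 -57/16 1 4 W
1 40/17 200/13 -1180/221 -2220/221 2 4 N
2 100/13 100/37 3050/481 -4350/481 2 3 E
3 200/41 8/5 836/205 -1164/205 1 3 S
final 1 4 W

n=0: pose=(1,4,W); sL=2, sR=25/8; mL=7/16, mR=-57/16; mL+mR=-25/8 → advance -1; mR−mL=-4 → turn -1·90°
n=1: pose=(2,4,N); sL=40/17, sR=200/13; mL=-1180/221, mR=-2220/221; mL+mR=-200/13 → advance -1; mR−mL=-80/17 → turn -1·90°
n=2: pose=(2,3,E); sL=100/13, sR=100/37; mL=3050/481, mR=-4350/481; mL+mR=-100/37 → advance -1; mR−mL=-200/13 → turn -1·90°
n=3: pose=(1,3,S); sL=200/41, sR=8/5; mL=836/205, mR=-1164/205; mL+mR=-8/5 → advance -1; mR−mL=-400/41 → turn -1·90°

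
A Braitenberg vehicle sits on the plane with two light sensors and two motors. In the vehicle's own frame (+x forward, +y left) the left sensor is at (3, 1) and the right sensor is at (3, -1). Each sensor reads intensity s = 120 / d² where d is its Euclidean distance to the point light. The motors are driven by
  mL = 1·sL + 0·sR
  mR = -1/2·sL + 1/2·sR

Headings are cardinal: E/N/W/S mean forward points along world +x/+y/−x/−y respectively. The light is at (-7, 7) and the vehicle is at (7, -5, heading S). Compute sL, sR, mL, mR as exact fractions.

left sensor world pos  = (8, -8); dL² = 450
right sensor world pos = (6, -8); dR² = 394
sL = 120/450 = 4/15
sR = 120/394 = 60/197
mL = 1·sL + 0·sR = 4/15
mR = -1/2·sL + 1/2·sR = 56/2955

4/15 60/197 4/15 56/2955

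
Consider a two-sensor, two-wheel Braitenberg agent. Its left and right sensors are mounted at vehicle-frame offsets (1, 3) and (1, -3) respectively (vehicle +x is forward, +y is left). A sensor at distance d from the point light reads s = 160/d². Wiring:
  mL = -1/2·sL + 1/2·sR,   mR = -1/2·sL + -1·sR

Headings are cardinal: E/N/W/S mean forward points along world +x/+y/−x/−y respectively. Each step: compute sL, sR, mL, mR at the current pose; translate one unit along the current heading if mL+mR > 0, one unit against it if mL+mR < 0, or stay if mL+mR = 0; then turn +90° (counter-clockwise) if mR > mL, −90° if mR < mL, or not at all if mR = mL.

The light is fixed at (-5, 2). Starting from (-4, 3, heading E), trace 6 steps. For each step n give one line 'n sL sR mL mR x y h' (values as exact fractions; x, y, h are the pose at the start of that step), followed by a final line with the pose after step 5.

0 8 20 6 -24 -4 3 E
1 160/9 160/9 0 -80/3 -5 3 S
2 80 80/13 -480/13 -600/13 -5 4 W
3 160/13 32/5 -192/65 -816/65 -4 4 N
4 8 20 6 -24 -4 3 E
5 160/9 160/9 0 -80/3 -5 3 S
final -5 4 W

n=0: pose=(-4,3,E); sL=8, sR=20; mL=6, mR=-24; mL+mR=-18 → advance -1; mR−mL=-30 → turn -1·90°
n=1: pose=(-5,3,S); sL=160/9, sR=160/9; mL=0, mR=-80/3; mL+mR=-80/3 → advance -1; mR−mL=-80/3 → turn -1·90°
n=2: pose=(-5,4,W); sL=80, sR=80/13; mL=-480/13, mR=-600/13; mL+mR=-1080/13 → advance -1; mR−mL=-120/13 → turn -1·90°
n=3: pose=(-4,4,N); sL=160/13, sR=32/5; mL=-192/65, mR=-816/65; mL+mR=-1008/65 → advance -1; mR−mL=-48/5 → turn -1·90°
n=4: pose=(-4,3,E); sL=8, sR=20; mL=6, mR=-24; mL+mR=-18 → advance -1; mR−mL=-30 → turn -1·90°
n=5: pose=(-5,3,S); sL=160/9, sR=160/9; mL=0, mR=-80/3; mL+mR=-80/3 → advance -1; mR−mL=-80/3 → turn -1·90°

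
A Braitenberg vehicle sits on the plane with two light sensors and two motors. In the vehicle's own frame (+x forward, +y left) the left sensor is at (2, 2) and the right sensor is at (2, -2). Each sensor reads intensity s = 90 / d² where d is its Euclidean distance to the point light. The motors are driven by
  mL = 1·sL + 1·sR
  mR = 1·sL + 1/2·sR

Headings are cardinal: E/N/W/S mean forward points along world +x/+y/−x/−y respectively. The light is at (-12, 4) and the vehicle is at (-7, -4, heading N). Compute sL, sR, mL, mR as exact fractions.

2 18/17 52/17 43/17

left sensor world pos  = (-9, -2); dL² = 45
right sensor world pos = (-5, -2); dR² = 85
sL = 90/45 = 2
sR = 90/85 = 18/17
mL = 1·sL + 1·sR = 52/17
mR = 1·sL + 1/2·sR = 43/17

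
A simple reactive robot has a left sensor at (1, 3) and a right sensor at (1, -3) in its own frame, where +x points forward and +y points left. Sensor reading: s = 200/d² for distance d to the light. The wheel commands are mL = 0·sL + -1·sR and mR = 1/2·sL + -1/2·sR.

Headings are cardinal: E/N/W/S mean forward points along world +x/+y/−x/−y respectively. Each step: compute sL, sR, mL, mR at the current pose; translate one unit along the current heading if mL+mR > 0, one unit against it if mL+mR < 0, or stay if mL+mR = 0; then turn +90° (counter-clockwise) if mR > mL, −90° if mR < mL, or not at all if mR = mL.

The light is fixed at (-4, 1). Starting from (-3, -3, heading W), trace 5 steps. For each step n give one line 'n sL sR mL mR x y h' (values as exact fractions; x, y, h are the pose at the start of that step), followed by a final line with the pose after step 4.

0 200/49 200 -200 -4800/49 -3 -3 W
1 4 100/13 -100/13 -24/13 -2 -3 S
2 200/9 40/9 -40/9 80/9 -2 -2 E
3 50 5 -5 45/2 -1 -2 N
4 200/29 40 -40 -480/29 -1 -1 W
final 0 -1 S

n=0: pose=(-3,-3,W); sL=200/49, sR=200; mL=-200, mR=-4800/49; mL+mR=-14600/49 → advance -1; mR−mL=5000/49 → turn +1·90°
n=1: pose=(-2,-3,S); sL=4, sR=100/13; mL=-100/13, mR=-24/13; mL+mR=-124/13 → advance -1; mR−mL=76/13 → turn +1·90°
n=2: pose=(-2,-2,E); sL=200/9, sR=40/9; mL=-40/9, mR=80/9; mL+mR=40/9 → advance +1; mR−mL=40/3 → turn +1·90°
n=3: pose=(-1,-2,N); sL=50, sR=5; mL=-5, mR=45/2; mL+mR=35/2 → advance +1; mR−mL=55/2 → turn +1·90°
n=4: pose=(-1,-1,W); sL=200/29, sR=40; mL=-40, mR=-480/29; mL+mR=-1640/29 → advance -1; mR−mL=680/29 → turn +1·90°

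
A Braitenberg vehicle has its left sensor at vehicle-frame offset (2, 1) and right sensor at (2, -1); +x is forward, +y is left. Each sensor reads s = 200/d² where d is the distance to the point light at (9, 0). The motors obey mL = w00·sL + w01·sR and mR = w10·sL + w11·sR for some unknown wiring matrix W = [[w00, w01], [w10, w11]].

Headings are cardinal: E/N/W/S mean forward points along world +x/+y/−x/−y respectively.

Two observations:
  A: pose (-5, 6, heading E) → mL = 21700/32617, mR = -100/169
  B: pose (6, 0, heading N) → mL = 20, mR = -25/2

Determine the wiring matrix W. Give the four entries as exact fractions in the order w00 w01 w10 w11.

-1/2 1 0 -1/2

obs A: pose=(-5,6,E) → sL=200/193, sR=200/169, mL=21700/32617, mR=-100/169
obs B: pose=(6,0,N) → sL=10, sR=25, mL=20, mR=-25/2
sensor matrix S = [[200/193, 200/169], [10, 25]]; det S = 459000/32617
solve [mL_A; mL_B] = S·[w00; w01] and [mR_A; mR_B] = S·[w10; w11]:
  w00 = -1/2, w01 = 1, w10 = 0, w11 = -1/2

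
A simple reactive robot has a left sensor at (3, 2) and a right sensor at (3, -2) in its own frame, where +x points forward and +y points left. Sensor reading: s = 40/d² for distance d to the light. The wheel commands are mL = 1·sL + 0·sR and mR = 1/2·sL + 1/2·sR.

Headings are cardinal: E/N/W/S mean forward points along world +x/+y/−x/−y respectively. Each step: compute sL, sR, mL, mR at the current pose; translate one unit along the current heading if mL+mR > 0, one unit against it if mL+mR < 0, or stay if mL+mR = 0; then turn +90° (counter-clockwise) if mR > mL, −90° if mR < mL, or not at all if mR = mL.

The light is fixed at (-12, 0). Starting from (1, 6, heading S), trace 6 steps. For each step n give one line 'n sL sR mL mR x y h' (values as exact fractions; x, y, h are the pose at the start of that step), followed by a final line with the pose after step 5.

n=0: pose=(1,6,S); sL=20/117, sR=4/13; mL=20/117, mR=28/117; mL+mR=16/39 → advance +1; mR−mL=8/117 → turn +1·90°
n=1: pose=(1,5,E); sL=8/61, sR=8/53; mL=8/61, mR=456/3233; mL+mR=880/3233 → advance +1; mR−mL=32/3233 → turn +1·90°
n=2: pose=(2,5,N); sL=5/26, sR=1/8; mL=5/26, mR=33/208; mL+mR=73/208 → advance +1; mR−mL=-7/208 → turn -1·90°
n=3: pose=(2,6,E); sL=40/353, sR=8/61; mL=40/353, mR=2632/21533; mL+mR=5072/21533 → advance +1; mR−mL=192/21533 → turn +1·90°
n=4: pose=(3,6,N); sL=4/25, sR=4/37; mL=4/25, mR=124/925; mL+mR=272/925 → advance +1; mR−mL=-24/925 → turn -1·90°
n=5: pose=(3,7,E); sL=8/81, sR=40/349; mL=8/81, mR=3016/28269; mL+mR=1936/9423 → advance +1; mR−mL=224/28269 → turn +1·90°

0 20/117 4/13 20/117 28/117 1 6 S
1 8/61 8/53 8/61 456/3233 1 5 E
2 5/26 1/8 5/26 33/208 2 5 N
3 40/353 8/61 40/353 2632/21533 2 6 E
4 4/25 4/37 4/25 124/925 3 6 N
5 8/81 40/349 8/81 3016/28269 3 7 E
final 4 7 N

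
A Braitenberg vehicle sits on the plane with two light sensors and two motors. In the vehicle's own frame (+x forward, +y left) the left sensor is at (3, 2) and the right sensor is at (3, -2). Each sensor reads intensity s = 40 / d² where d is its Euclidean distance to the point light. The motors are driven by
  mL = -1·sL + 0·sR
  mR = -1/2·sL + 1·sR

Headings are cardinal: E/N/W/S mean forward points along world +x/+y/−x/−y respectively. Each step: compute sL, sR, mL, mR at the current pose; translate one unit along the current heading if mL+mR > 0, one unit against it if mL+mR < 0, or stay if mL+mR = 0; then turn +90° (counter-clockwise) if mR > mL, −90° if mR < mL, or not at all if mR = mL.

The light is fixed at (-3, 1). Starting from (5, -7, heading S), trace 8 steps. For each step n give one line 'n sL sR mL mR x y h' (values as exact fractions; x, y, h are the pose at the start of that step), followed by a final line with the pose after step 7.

n=0: pose=(5,-7,S); sL=40/221, sR=40/157; mL=-40/221, mR=5700/34697; mL+mR=-580/34697 → advance -1; mR−mL=11980/34697 → turn +1·90°
n=1: pose=(5,-6,E); sL=20/73, sR=20/101; mL=-20/73, mR=450/7373; mL+mR=-1570/7373 → advance -1; mR−mL=2470/7373 → turn +1·90°
n=2: pose=(4,-6,N); sL=40/41, sR=40/97; mL=-40/41, mR=-300/3977; mL+mR=-4180/3977 → advance -1; mR−mL=3580/3977 → turn +1·90°
n=3: pose=(4,-7,W); sL=10/29, sR=10/13; mL=-10/29, mR=225/377; mL+mR=95/377 → advance +1; mR−mL=355/377 → turn +1·90°
n=4: pose=(3,-7,S); sL=8/37, sR=40/137; mL=-8/37, mR=932/5069; mL+mR=-164/5069 → advance -1; mR−mL=2028/5069 → turn +1·90°
n=5: pose=(3,-6,E); sL=20/53, sR=20/81; mL=-20/53, mR=250/4293; mL+mR=-1370/4293 → advance -1; mR−mL=1870/4293 → turn +1·90°
n=6: pose=(2,-6,N); sL=8/5, sR=8/13; mL=-8/5, mR=-12/65; mL+mR=-116/65 → advance -1; mR−mL=92/65 → turn +1·90°
n=7: pose=(2,-7,W); sL=5/13, sR=1; mL=-5/13, mR=21/26; mL+mR=11/26 → advance +1; mR−mL=31/26 → turn +1·90°

0 40/221 40/157 -40/221 5700/34697 5 -7 S
1 20/73 20/101 -20/73 450/7373 5 -6 E
2 40/41 40/97 -40/41 -300/3977 4 -6 N
3 10/29 10/13 -10/29 225/377 4 -7 W
4 8/37 40/137 -8/37 932/5069 3 -7 S
5 20/53 20/81 -20/53 250/4293 3 -6 E
6 8/5 8/13 -8/5 -12/65 2 -6 N
7 5/13 1 -5/13 21/26 2 -7 W
final 1 -7 S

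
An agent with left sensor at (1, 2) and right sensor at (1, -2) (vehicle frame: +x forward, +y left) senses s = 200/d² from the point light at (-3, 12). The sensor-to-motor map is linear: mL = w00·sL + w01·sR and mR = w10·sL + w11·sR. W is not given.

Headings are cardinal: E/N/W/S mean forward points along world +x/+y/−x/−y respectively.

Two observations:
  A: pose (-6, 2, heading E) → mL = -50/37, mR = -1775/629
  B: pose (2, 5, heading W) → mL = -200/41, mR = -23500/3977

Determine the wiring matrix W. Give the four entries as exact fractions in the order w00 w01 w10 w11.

0 -1 -1/2 -1

obs A: pose=(-6,2,E) → sL=50/17, sR=50/37, mL=-50/37, mR=-1775/629
obs B: pose=(2,5,W) → sL=200/97, sR=200/41, mL=-200/41, mR=-23500/3977
sensor matrix S = [[50/17, 50/37], [200/97, 200/41]]; det S = 28920000/2501533
solve [mL_A; mL_B] = S·[w00; w01] and [mR_A; mR_B] = S·[w10; w11]:
  w00 = 0, w01 = -1, w10 = -1/2, w11 = -1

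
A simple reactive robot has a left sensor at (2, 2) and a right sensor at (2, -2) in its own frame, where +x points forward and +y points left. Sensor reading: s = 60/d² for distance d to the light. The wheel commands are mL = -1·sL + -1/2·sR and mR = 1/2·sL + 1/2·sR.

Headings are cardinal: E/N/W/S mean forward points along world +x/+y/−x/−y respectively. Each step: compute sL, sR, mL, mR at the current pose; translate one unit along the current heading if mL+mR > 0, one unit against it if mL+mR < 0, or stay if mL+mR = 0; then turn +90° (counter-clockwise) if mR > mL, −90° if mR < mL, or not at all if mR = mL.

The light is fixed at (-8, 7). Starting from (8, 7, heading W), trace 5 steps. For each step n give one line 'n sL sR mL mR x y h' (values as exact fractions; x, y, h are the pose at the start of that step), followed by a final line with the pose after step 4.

0 3/10 3/10 -9/20 3/10 8 7 W
1 12/73 60/229 -4938/16717 3564/16717 9 7 S
2 6/37 30/181 -1641/6697 1098/6697 9 8 E
3 12/41 20/111 -1742/4551 1076/4551 8 8 N
4 3/10 3/10 -9/20 3/10 8 7 W
final 9 7 S

n=0: pose=(8,7,W); sL=3/10, sR=3/10; mL=-9/20, mR=3/10; mL+mR=-3/20 → advance -1; mR−mL=3/4 → turn +1·90°
n=1: pose=(9,7,S); sL=12/73, sR=60/229; mL=-4938/16717, mR=3564/16717; mL+mR=-6/73 → advance -1; mR−mL=8502/16717 → turn +1·90°
n=2: pose=(9,8,E); sL=6/37, sR=30/181; mL=-1641/6697, mR=1098/6697; mL+mR=-3/37 → advance -1; mR−mL=2739/6697 → turn +1·90°
n=3: pose=(8,8,N); sL=12/41, sR=20/111; mL=-1742/4551, mR=1076/4551; mL+mR=-6/41 → advance -1; mR−mL=2818/4551 → turn +1·90°
n=4: pose=(8,7,W); sL=3/10, sR=3/10; mL=-9/20, mR=3/10; mL+mR=-3/20 → advance -1; mR−mL=3/4 → turn +1·90°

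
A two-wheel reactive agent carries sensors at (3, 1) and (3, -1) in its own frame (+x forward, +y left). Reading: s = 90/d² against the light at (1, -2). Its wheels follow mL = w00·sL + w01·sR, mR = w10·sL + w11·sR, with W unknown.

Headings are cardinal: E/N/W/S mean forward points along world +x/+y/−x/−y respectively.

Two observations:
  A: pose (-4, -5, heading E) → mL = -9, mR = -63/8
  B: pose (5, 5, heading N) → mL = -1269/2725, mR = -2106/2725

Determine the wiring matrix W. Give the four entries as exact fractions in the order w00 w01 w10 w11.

obs A: pose=(-4,-5,E) → sL=45/4, sR=9/2, mL=-9, mR=-63/8
obs B: pose=(5,5,N) → sL=90/109, sR=18/25, mL=-1269/2725, mR=-2106/2725
sensor matrix S = [[45/4, 9/2], [90/109, 18/25]]; det S = 4779/1090
solve [mL_A; mL_B] = S·[w00; w01] and [mR_A; mR_B] = S·[w10; w11]:
  w00 = -1, w01 = 1/2, w10 = -1/2, w11 = -1/2

-1 1/2 -1/2 -1/2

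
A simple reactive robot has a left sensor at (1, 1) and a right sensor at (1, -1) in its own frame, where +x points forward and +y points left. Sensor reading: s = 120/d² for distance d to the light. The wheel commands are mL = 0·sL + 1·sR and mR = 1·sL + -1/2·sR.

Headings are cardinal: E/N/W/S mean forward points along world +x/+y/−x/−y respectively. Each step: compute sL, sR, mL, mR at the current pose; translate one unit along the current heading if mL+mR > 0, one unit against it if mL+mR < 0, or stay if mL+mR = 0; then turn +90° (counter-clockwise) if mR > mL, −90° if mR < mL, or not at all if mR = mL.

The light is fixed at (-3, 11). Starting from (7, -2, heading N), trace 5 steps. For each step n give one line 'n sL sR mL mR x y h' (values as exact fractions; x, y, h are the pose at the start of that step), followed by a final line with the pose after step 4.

0 8/15 24/53 24/53 244/795 7 -2 N
1 60/121 12/29 12/29 1014/3509 7 -1 E
2 120/313 120/269 120/269 13500/84197 8 -1 S
3 15/37 30/61 30/61 360/2257 8 -2 W
4 8/15 24/53 24/53 244/795 7 -2 N
final 7 -1 E

n=0: pose=(7,-2,N); sL=8/15, sR=24/53; mL=24/53, mR=244/795; mL+mR=604/795 → advance +1; mR−mL=-116/795 → turn -1·90°
n=1: pose=(7,-1,E); sL=60/121, sR=12/29; mL=12/29, mR=1014/3509; mL+mR=2466/3509 → advance +1; mR−mL=-438/3509 → turn -1·90°
n=2: pose=(8,-1,S); sL=120/313, sR=120/269; mL=120/269, mR=13500/84197; mL+mR=51060/84197 → advance +1; mR−mL=-24060/84197 → turn -1·90°
n=3: pose=(8,-2,W); sL=15/37, sR=30/61; mL=30/61, mR=360/2257; mL+mR=1470/2257 → advance +1; mR−mL=-750/2257 → turn -1·90°
n=4: pose=(7,-2,N); sL=8/15, sR=24/53; mL=24/53, mR=244/795; mL+mR=604/795 → advance +1; mR−mL=-116/795 → turn -1·90°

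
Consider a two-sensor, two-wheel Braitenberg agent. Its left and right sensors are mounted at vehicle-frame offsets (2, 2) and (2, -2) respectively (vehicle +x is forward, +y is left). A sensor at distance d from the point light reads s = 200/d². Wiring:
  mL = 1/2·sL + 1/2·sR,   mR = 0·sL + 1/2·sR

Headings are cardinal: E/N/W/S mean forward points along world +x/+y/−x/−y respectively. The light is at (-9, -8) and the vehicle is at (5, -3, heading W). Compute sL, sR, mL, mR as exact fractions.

left sensor world pos  = (3, -5); dL² = 153
right sensor world pos = (3, -1); dR² = 193
sL = 200/153 = 200/153
sR = 200/193 = 200/193
mL = 1/2·sL + 1/2·sR = 34600/29529
mR = 0·sL + 1/2·sR = 100/193

200/153 200/193 34600/29529 100/193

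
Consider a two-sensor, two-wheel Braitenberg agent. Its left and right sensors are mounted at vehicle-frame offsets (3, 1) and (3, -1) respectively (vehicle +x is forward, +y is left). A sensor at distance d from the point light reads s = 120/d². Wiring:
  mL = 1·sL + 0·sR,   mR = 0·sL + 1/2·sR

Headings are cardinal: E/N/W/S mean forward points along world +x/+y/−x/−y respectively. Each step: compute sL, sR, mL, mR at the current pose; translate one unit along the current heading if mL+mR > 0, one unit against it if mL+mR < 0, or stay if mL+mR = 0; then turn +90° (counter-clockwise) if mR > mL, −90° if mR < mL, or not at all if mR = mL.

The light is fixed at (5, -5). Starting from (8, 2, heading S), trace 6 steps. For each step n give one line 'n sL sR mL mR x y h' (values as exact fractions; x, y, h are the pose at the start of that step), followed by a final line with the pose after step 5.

0 15/4 6 15/4 3 8 2 S
1 24/5 120/49 24/5 60/49 8 1 W
2 60/41 4/3 60/41 2/3 7 1 N
3 120/89 120/61 120/89 60/61 7 2 E
4 15/4 6 15/4 3 8 2 S
5 24/5 120/49 24/5 60/49 8 1 W
final 7 1 N

n=0: pose=(8,2,S); sL=15/4, sR=6; mL=15/4, mR=3; mL+mR=27/4 → advance +1; mR−mL=-3/4 → turn -1·90°
n=1: pose=(8,1,W); sL=24/5, sR=120/49; mL=24/5, mR=60/49; mL+mR=1476/245 → advance +1; mR−mL=-876/245 → turn -1·90°
n=2: pose=(7,1,N); sL=60/41, sR=4/3; mL=60/41, mR=2/3; mL+mR=262/123 → advance +1; mR−mL=-98/123 → turn -1·90°
n=3: pose=(7,2,E); sL=120/89, sR=120/61; mL=120/89, mR=60/61; mL+mR=12660/5429 → advance +1; mR−mL=-1980/5429 → turn -1·90°
n=4: pose=(8,2,S); sL=15/4, sR=6; mL=15/4, mR=3; mL+mR=27/4 → advance +1; mR−mL=-3/4 → turn -1·90°
n=5: pose=(8,1,W); sL=24/5, sR=120/49; mL=24/5, mR=60/49; mL+mR=1476/245 → advance +1; mR−mL=-876/245 → turn -1·90°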